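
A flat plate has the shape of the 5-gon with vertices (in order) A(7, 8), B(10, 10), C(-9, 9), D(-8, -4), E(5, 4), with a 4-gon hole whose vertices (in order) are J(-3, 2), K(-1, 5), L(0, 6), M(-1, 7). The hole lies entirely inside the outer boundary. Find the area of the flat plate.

136

Outer boundary:
Apply the surveyor's formula: 2A = Σ (x_i·y_{i+1} − x_{i+1}·y_i), indices taken mod 5.
Σ = (-10) + (180) + (108) + (-12) + (12) = 278
Area = |Σ|/2 = 139.
Hole:
Apply Gauss's area formula: 2A = Σ (x_i·y_{i+1} − x_{i+1}·y_i), indices taken mod 4.
Σ = (-13) + (-6) + (6) + (19) = 6
Area = |Σ|/2 = 3.
Net area = 139 − 3 = 136.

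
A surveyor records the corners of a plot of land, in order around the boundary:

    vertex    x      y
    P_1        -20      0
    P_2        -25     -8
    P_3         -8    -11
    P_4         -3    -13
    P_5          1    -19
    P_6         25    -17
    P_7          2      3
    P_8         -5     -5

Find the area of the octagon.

492

Apply Gauss's area formula: 2A = Σ (x_i·y_{i+1} − x_{i+1}·y_i), indices taken mod 8.
Σ = (160) + (211) + (71) + (70) + (458) + (109) + (5) + (-100) = 984
Area = |Σ|/2 = 492.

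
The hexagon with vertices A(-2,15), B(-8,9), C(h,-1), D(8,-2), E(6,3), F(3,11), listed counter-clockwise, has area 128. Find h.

Write out the shoelace sum; only the two edges meeting at C involve h:
2·Area = [((-8)·(-1) − h·9) + (h·(-2) − 8·(-1))] + 262
       = -11·h + 278 = 256
⇒ h = 2.

2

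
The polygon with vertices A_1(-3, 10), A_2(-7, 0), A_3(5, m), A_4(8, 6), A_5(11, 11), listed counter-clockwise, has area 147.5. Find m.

Write out the shoelace sum; only the two edges meeting at A_3 involve m:
2·Area = [((-7)·m − 5·0) + (5·6 − 8·m)] + 235
       = -15·m + 265 = 295
⇒ m = -2.

-2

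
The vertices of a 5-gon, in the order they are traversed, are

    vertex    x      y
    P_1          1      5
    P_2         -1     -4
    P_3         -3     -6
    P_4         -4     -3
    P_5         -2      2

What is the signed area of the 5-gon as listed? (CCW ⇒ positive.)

Apply the shoelace formula: 2A = Σ (x_i·y_{i+1} − x_{i+1}·y_i), indices taken mod 5.
P_1→P_2: (1)(-4) − (-1)(5) = 1
P_2→P_3: (-1)(-6) − (-3)(-4) = -6
P_3→P_4: (-3)(-3) − (-4)(-6) = -15
P_4→P_5: (-4)(2) − (-2)(-3) = -14
P_5→P_1: (-2)(5) − (1)(2) = -12
Σ = -46
Signed area = Σ/2 = -23 (negative ⇒ clockwise traversal).

-23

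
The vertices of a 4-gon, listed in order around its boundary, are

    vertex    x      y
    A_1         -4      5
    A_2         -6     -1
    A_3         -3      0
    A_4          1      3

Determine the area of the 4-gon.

19.5

Apply Gauss's area formula: 2A = Σ (x_i·y_{i+1} − x_{i+1}·y_i), indices taken mod 4.
A_1→A_2: (-4)(-1) − (-6)(5) = 34
A_2→A_3: (-6)(0) − (-3)(-1) = -3
A_3→A_4: (-3)(3) − (1)(0) = -9
A_4→A_1: (1)(5) − (-4)(3) = 17
Σ = 39
Area = |Σ|/2 = 19.5.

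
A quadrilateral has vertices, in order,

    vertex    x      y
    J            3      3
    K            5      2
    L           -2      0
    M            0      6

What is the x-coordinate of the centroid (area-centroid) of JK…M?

6/7

Apply Gauss's area formula. First the cross-terms c_i = x_i·y_{i+1} − x_{i+1}·y_i:
  -9, 4, -12, -18  ⇒  2A = -35, A = -17.5.
Then Σ (x_i + x_{i+1})·c_i = -90, so x̄ = -90 / (6·(-17.5)) = 6/7.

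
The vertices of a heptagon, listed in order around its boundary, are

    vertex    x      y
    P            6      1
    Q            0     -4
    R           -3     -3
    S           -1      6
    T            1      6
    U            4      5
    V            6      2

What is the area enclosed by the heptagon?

Apply Gauss's area formula: 2A = Σ (x_i·y_{i+1} − x_{i+1}·y_i), indices taken mod 7.
Cross-terms: -24, -12, -21, -12, -19, -22, -6  ⇒  Σ = -116
Area = |Σ|/2 = 58.

58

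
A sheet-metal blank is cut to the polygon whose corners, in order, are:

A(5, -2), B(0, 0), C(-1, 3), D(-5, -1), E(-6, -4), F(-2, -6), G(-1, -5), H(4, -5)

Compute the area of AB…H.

52

Apply Gauss's area formula: 2A = Σ (x_i·y_{i+1} − x_{i+1}·y_i), indices taken mod 8.
Σ = (0) + (0) + (16) + (14) + (28) + (4) + (25) + (17) = 104
Area = |Σ|/2 = 52.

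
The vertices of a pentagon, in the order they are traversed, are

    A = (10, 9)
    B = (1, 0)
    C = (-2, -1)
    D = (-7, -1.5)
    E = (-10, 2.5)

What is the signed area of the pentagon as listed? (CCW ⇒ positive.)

Apply the surveyor's formula: 2A = Σ (x_i·y_{i+1} − x_{i+1}·y_i), indices taken mod 5.
Σ = (-9) + (-1) + (-4) + (-32.5) + (-115) = -161.5
Signed area = Σ/2 = -80.75 (negative ⇒ clockwise traversal).

-80.75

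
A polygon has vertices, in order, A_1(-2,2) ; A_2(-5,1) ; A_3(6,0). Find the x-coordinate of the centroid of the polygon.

-1/3

Apply the surveyor's formula. First the cross-terms c_i = x_i·y_{i+1} − x_{i+1}·y_i:
  8, -6, 12  ⇒  2A = 14, A = 7.
Then Σ (x_i + x_{i+1})·c_i = -14, so x̄ = -14 / (6·7) = -1/3.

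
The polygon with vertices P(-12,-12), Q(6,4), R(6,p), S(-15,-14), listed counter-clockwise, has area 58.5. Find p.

9

Write out the shoelace sum; only the two edges meeting at R involve p:
2·Area = [(6·p − 6·4) + (6·(-14) − (-15)·p)] + 36
       = 21·p + -72 = 117
⇒ p = 9.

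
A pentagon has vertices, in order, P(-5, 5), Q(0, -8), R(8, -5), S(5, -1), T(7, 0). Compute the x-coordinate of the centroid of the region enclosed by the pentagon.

Apply Gauss's area formula. First the cross-terms c_i = x_i·y_{i+1} − x_{i+1}·y_i:
  40, 64, 17, 7, 35  ⇒  2A = 163, A = 81.5.
Then Σ (x_i + x_{i+1})·c_i = 687, so x̄ = 687 / (6·81.5) = 229/163.

229/163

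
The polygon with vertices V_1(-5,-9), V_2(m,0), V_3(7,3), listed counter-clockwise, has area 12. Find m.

Write out the shoelace sum; only the two edges meeting at V_2 involve m:
2·Area = [((-5)·0 − m·(-9)) + (m·3 − 7·0)] + -48
       = 12·m + -48 = 24
⇒ m = 6.

6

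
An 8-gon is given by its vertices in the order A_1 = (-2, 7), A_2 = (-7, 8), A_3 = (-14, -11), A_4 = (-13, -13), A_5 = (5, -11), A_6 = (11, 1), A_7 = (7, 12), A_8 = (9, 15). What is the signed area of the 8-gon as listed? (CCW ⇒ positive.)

405

Apply the surveyor's formula: 2A = Σ (x_i·y_{i+1} − x_{i+1}·y_i), indices taken mod 8.
A_1→A_2: (-2)(8) − (-7)(7) = 33
A_2→A_3: (-7)(-11) − (-14)(8) = 189
A_3→A_4: (-14)(-13) − (-13)(-11) = 39
A_4→A_5: (-13)(-11) − (5)(-13) = 208
A_5→A_6: (5)(1) − (11)(-11) = 126
A_6→A_7: (11)(12) − (7)(1) = 125
A_7→A_8: (7)(15) − (9)(12) = -3
A_8→A_1: (9)(7) − (-2)(15) = 93
Σ = 810
Signed area = Σ/2 = 405 (positive ⇒ counter-clockwise traversal).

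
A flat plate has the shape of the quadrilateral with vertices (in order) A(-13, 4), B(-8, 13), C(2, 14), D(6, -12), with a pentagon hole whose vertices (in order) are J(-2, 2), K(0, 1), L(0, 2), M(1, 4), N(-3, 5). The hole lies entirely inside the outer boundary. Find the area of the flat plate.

249

Outer boundary:
Apply the surveyor's formula: 2A = Σ (x_i·y_{i+1} − x_{i+1}·y_i), indices taken mod 4.
Σ = (-137) + (-138) + (-108) + (-132) = -515
Area = |Σ|/2 = 257.5.
Hole:
Σ = (-2) + (0) + (-2) + (17) + (4) = 17
Area = |Σ|/2 = 8.5.
Net area = 257.5 − 8.5 = 249.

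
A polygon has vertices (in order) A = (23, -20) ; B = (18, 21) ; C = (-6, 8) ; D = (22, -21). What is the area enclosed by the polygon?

Apply the shoelace formula: 2A = Σ (x_i·y_{i+1} − x_{i+1}·y_i), indices taken mod 4.
A→B: (23)(21) − (18)(-20) = 843
B→C: (18)(8) − (-6)(21) = 270
C→D: (-6)(-21) − (22)(8) = -50
D→A: (22)(-20) − (23)(-21) = 43
Σ = 1106
Area = |Σ|/2 = 553.

553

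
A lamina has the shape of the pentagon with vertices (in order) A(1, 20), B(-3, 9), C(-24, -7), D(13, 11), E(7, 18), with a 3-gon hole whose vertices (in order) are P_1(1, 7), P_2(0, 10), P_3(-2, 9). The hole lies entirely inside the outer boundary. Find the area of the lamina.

Outer boundary:
Apply the shoelace formula: 2A = Σ (x_i·y_{i+1} − x_{i+1}·y_i), indices taken mod 5.
Σ = (69) + (237) + (-173) + (157) + (122) = 412
Area = |Σ|/2 = 206.
Hole:
Apply the shoelace (surveyor's) formula: 2A = Σ (x_i·y_{i+1} − x_{i+1}·y_i), indices taken mod 3.
Σ = (10) + (20) + (-23) = 7
Area = |Σ|/2 = 3.5.
Net area = 206 − 3.5 = 202.5.

202.5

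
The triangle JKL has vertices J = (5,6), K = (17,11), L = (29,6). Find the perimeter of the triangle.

|JK| = √((12)² + (5)²) = √169 = 13
|KL| = √((12)² + (-5)²) = √169 = 13
|LJ| = √((-24)² + (0)²) = √576 = 24
Perimeter = 13 + 13 + 24 = 50.

50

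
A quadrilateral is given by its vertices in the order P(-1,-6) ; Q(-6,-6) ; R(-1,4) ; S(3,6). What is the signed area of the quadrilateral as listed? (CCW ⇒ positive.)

-45

Apply the surveyor's formula: 2A = Σ (x_i·y_{i+1} − x_{i+1}·y_i), indices taken mod 4.
P→Q: (-1)(-6) − (-6)(-6) = -30
Q→R: (-6)(4) − (-1)(-6) = -30
R→S: (-1)(6) − (3)(4) = -18
S→P: (3)(-6) − (-1)(6) = -12
Σ = -90
Signed area = Σ/2 = -45 (negative ⇒ clockwise traversal).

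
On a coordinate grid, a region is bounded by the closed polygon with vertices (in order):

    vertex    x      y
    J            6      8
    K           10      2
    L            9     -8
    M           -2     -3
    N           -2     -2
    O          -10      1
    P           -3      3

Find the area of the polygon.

151

Apply the shoelace formula: 2A = Σ (x_i·y_{i+1} − x_{i+1}·y_i), indices taken mod 7.
Σ = (-68) + (-98) + (-43) + (-2) + (-22) + (-27) + (-42) = -302
Area = |Σ|/2 = 151.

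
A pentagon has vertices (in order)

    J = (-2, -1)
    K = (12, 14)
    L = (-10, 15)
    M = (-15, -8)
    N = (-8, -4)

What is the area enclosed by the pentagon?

Apply Gauss's area formula: 2A = Σ (x_i·y_{i+1} − x_{i+1}·y_i), indices taken mod 5.
Σ = (-16) + (320) + (305) + (-4) + (0) = 605
Area = |Σ|/2 = 302.5.

302.5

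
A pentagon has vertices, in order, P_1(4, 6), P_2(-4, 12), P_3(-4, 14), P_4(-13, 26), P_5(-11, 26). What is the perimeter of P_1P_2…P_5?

54

|P_1P_2| = √((-8)² + (6)²) = √100 = 10
|P_2P_3| = √((0)² + (2)²) = √4 = 2
|P_3P_4| = √((-9)² + (12)²) = √225 = 15
|P_4P_5| = √((2)² + (0)²) = √4 = 2
|P_5P_1| = √((15)² + (-20)²) = √625 = 25
Perimeter = 10 + 2 + 15 + 2 + 25 = 54.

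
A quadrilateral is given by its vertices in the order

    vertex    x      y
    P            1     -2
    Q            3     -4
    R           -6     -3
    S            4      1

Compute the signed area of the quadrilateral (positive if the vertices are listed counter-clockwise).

-17

Apply the shoelace (surveyor's) formula: 2A = Σ (x_i·y_{i+1} − x_{i+1}·y_i), indices taken mod 4.
P→Q: (1)(-4) − (3)(-2) = 2
Q→R: (3)(-3) − (-6)(-4) = -33
R→S: (-6)(1) − (4)(-3) = 6
S→P: (4)(-2) − (1)(1) = -9
Σ = -34
Signed area = Σ/2 = -17 (negative ⇒ clockwise traversal).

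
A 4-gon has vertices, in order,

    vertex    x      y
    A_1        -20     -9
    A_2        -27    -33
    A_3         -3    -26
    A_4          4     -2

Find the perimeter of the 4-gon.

|A_1A_2| = √((-7)² + (-24)²) = √625 = 25
|A_2A_3| = √((24)² + (7)²) = √625 = 25
|A_3A_4| = √((7)² + (24)²) = √625 = 25
|A_4A_1| = √((-24)² + (-7)²) = √625 = 25
Perimeter = 25 + 25 + 25 + 25 = 100.

100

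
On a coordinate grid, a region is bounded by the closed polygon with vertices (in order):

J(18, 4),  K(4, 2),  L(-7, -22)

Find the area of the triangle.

157

Σ = (20) + (-74) + (368) = 314
Area = |Σ|/2 = 157.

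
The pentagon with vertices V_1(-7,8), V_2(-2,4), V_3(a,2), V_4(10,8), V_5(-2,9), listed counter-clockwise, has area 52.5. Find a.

The doubled signed area Σ (x_i y_{i+1} − x_{i+1} y_i) is linear in a.
With a=0 it equals 117; the coefficient of a is 4 (from the two edges through V_3).
So 4·a + 117 = 2·52.5 = 105 ⇒ a = -3.

-3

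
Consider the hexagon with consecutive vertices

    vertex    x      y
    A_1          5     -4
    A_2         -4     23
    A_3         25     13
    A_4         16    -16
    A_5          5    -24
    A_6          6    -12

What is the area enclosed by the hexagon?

660

Apply the shoelace formula: 2A = Σ (x_i·y_{i+1} − x_{i+1}·y_i), indices taken mod 6.
Σ = (99) + (-627) + (-608) + (-304) + (84) + (36) = -1320
Area = |Σ|/2 = 660.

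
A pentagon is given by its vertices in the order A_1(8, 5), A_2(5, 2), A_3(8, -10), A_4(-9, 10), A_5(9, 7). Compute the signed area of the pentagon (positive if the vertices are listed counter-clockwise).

Apply the surveyor's formula: 2A = Σ (x_i·y_{i+1} − x_{i+1}·y_i), indices taken mod 5.
Σ = (-9) + (-66) + (-10) + (-153) + (-11) = -249
Signed area = Σ/2 = -124.5 (negative ⇒ clockwise traversal).

-124.5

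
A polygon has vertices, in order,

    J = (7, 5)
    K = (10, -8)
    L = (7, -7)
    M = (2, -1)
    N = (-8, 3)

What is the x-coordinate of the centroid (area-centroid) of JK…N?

119/33

Apply Gauss's area formula. First the cross-terms c_i = x_i·y_{i+1} − x_{i+1}·y_i:
  -106, -14, 7, -2, -61  ⇒  2A = -176, A = -88.
Then Σ (x_i + x_{i+1})·c_i = -1904, so x̄ = -1904 / (6·(-88)) = 119/33.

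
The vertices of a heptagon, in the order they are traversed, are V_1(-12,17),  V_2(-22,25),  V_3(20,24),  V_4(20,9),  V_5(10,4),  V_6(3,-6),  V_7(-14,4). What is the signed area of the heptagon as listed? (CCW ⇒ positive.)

Apply the shoelace formula: 2A = Σ (x_i·y_{i+1} − x_{i+1}·y_i), indices taken mod 7.
V_1→V_2: (-12)(25) − (-22)(17) = 74
V_2→V_3: (-22)(24) − (20)(25) = -1028
V_3→V_4: (20)(9) − (20)(24) = -300
V_4→V_5: (20)(4) − (10)(9) = -10
V_5→V_6: (10)(-6) − (3)(4) = -72
V_6→V_7: (3)(4) − (-14)(-6) = -72
V_7→V_1: (-14)(17) − (-12)(4) = -190
Σ = -1598
Signed area = Σ/2 = -799 (negative ⇒ clockwise traversal).

-799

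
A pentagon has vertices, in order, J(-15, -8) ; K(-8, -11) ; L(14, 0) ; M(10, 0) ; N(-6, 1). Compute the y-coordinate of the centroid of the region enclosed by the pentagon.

Apply Gauss's area formula. First the cross-terms c_i = x_i·y_{i+1} − x_{i+1}·y_i:
  101, 154, 0, 10, 63  ⇒  2A = 328, A = 164.
Then Σ (y_i + y_{i+1})·c_i = -4044, so ȳ = -4044 / (6·164) = -337/82.

-337/82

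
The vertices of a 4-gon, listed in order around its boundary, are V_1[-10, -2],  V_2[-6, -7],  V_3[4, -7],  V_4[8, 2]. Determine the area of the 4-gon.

Σ = (58) + (70) + (64) + (4) = 196
Area = |Σ|/2 = 98.

98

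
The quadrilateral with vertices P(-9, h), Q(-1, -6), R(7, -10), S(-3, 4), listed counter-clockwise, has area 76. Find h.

-6

The doubled signed area Σ (x_i y_{i+1} − x_{i+1} y_i) is linear in h.
With h=0 it equals 140; the coefficient of h is -2 (from the two edges through P).
So -2·h + 140 = 2·76 = 152 ⇒ h = -6.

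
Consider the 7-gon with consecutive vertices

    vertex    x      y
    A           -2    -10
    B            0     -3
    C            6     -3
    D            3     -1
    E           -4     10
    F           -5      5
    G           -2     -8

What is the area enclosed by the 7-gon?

68.5

Apply the shoelace formula: 2A = Σ (x_i·y_{i+1} − x_{i+1}·y_i), indices taken mod 7.
Σ = (6) + (18) + (3) + (26) + (30) + (50) + (4) = 137
Area = |Σ|/2 = 68.5.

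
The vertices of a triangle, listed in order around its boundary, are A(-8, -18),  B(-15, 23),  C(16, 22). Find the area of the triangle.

632

Σ = (-454) + (-698) + (-112) = -1264
Area = |Σ|/2 = 632.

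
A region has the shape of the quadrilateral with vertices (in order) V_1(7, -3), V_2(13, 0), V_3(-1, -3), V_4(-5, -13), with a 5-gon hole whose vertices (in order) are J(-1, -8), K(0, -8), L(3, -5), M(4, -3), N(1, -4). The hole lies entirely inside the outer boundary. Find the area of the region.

Outer boundary:
Cross-terms: 39, -39, -2, 106  ⇒  Σ = 104
Area = |Σ|/2 = 52.
Hole:
Cross-terms: 8, 24, 11, -13, -12  ⇒  Σ = 18
Area = |Σ|/2 = 9.
Net area = 52 − 9 = 43.

43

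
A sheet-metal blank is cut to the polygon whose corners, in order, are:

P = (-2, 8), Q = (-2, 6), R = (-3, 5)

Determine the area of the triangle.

Apply the shoelace formula: 2A = Σ (x_i·y_{i+1} − x_{i+1}·y_i), indices taken mod 3.
Σ = (4) + (8) + (-14) = -2
Area = |Σ|/2 = 1.

1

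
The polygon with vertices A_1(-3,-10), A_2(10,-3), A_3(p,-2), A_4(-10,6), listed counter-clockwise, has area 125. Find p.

The doubled signed area Σ (x_i y_{i+1} − x_{i+1} y_i) is linear in p.
With p=0 it equals 187; the coefficient of p is 9 (from the two edges through A_3).
So 9·p + 187 = 2·125 = 250 ⇒ p = 7.

7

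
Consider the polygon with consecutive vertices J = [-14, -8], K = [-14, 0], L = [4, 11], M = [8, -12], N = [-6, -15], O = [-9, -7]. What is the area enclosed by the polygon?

Σ = (-112) + (-154) + (-136) + (-192) + (-93) + (-26) = -713
Area = |Σ|/2 = 356.5.

356.5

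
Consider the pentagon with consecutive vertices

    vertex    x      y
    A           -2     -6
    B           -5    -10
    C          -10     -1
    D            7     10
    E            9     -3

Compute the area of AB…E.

Apply Gauss's area formula: 2A = Σ (x_i·y_{i+1} − x_{i+1}·y_i), indices taken mod 5.
Σ = (-10) + (-95) + (-93) + (-111) + (-60) = -369
Area = |Σ|/2 = 184.5.

184.5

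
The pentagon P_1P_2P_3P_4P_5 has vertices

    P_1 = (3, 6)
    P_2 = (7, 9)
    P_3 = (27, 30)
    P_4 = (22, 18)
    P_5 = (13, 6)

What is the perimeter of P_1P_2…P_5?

72

|P_1P_2| = √((4)² + (3)²) = √25 = 5
|P_2P_3| = √((20)² + (21)²) = √841 = 29
|P_3P_4| = √((-5)² + (-12)²) = √169 = 13
|P_4P_5| = √((-9)² + (-12)²) = √225 = 15
|P_5P_1| = √((-10)² + (0)²) = √100 = 10
Perimeter = 5 + 29 + 13 + 15 + 10 = 72.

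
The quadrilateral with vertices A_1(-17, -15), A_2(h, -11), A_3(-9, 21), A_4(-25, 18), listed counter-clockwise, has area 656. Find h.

The doubled signed area Σ (x_i y_{i+1} − x_{i+1} y_i) is linear in h.
With h=0 it equals 1132; the coefficient of h is 36 (from the two edges through A_2).
So 36·h + 1132 = 2·656 = 1312 ⇒ h = 5.

5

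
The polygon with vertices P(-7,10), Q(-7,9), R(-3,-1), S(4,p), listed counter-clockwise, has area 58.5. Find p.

Write out the shoelace sum; only the two edges meeting at S involve p:
2·Area = [((-3)·p − 4·(-1)) + (4·10 − (-7)·p)] + 41
       = 4·p + 85 = 117
⇒ p = 8.

8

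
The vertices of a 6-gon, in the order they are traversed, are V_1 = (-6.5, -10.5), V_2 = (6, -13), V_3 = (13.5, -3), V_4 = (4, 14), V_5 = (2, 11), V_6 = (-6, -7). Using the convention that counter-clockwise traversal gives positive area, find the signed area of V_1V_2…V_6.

295.75

Σ = (147.5) + (157.5) + (201) + (16) + (52) + (17.5) = 591.5
Signed area = Σ/2 = 295.75 (positive ⇒ counter-clockwise traversal).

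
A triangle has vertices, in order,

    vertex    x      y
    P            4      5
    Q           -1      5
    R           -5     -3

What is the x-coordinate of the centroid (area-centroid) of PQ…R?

-2/3

Apply Gauss's area formula. First the cross-terms c_i = x_i·y_{i+1} − x_{i+1}·y_i:
  25, 28, -13  ⇒  2A = 40, A = 20.
Then Σ (x_i + x_{i+1})·c_i = -80, so x̄ = -80 / (6·20) = -2/3.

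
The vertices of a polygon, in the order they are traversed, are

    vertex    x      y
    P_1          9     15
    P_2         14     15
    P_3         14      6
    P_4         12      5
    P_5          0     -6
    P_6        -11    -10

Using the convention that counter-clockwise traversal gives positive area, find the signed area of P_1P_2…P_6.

-208

Apply the shoelace (surveyor's) formula: 2A = Σ (x_i·y_{i+1} − x_{i+1}·y_i), indices taken mod 6.
Σ = (-75) + (-126) + (-2) + (-72) + (-66) + (-75) = -416
Signed area = Σ/2 = -208 (negative ⇒ clockwise traversal).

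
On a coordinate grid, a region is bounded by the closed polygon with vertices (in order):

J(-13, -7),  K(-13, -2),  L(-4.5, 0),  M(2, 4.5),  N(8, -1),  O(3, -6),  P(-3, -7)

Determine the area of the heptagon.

143.125

Apply the shoelace (surveyor's) formula: 2A = Σ (x_i·y_{i+1} − x_{i+1}·y_i), indices taken mod 7.
Σ = (-65) + (-9) + (-20.25) + (-38) + (-45) + (-39) + (-70) = -286.25
Area = |Σ|/2 = 143.125.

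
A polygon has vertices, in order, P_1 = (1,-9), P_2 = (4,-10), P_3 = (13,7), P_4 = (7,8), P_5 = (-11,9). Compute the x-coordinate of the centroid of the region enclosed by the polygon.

Apply the surveyor's formula. First the cross-terms c_i = x_i·y_{i+1} − x_{i+1}·y_i:
  26, 158, 55, 151, 90  ⇒  2A = 480, A = 240.
Then Σ (x_i + x_{i+1})·c_i = 2412, so x̄ = 2412 / (6·240) = 1.675.

1.675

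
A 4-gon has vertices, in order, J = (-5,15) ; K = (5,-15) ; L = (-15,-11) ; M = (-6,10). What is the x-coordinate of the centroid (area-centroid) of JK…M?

-324/67

Apply the shoelace formula. First the cross-terms c_i = x_i·y_{i+1} − x_{i+1}·y_i:
  0, -280, -216, -40  ⇒  2A = -536, A = -268.
Then Σ (x_i + x_{i+1})·c_i = 7776, so x̄ = 7776 / (6·(-268)) = -324/67.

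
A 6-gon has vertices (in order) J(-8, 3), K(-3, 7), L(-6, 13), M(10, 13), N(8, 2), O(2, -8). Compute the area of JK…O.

Apply the shoelace formula: 2A = Σ (x_i·y_{i+1} − x_{i+1}·y_i), indices taken mod 6.
Cross-terms: -47, 3, -208, -84, -68, -58  ⇒  Σ = -462
Area = |Σ|/2 = 231.

231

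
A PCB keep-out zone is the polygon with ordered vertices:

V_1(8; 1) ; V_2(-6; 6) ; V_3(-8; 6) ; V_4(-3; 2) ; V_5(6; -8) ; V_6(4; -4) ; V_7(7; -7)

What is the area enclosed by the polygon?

75.5

Apply Gauss's area formula: 2A = Σ (x_i·y_{i+1} − x_{i+1}·y_i), indices taken mod 7.
Cross-terms: 54, 12, 2, 12, 8, 0, 63  ⇒  Σ = 151
Area = |Σ|/2 = 75.5.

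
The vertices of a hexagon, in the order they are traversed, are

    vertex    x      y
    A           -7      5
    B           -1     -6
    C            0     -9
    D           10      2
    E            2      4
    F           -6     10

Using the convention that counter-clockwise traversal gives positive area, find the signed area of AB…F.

Apply the surveyor's formula: 2A = Σ (x_i·y_{i+1} − x_{i+1}·y_i), indices taken mod 6.
Cross-terms: 47, 9, 90, 36, 44, 40  ⇒  Σ = 266
Signed area = Σ/2 = 133 (positive ⇒ counter-clockwise traversal).

133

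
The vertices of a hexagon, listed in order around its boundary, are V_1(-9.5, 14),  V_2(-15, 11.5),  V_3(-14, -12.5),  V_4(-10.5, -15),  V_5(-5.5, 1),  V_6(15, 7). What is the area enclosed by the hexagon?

329

Cross-terms: 100.75, 348.5, 78.75, -93, -53.5, 276.5  ⇒  Σ = 658
Area = |Σ|/2 = 329.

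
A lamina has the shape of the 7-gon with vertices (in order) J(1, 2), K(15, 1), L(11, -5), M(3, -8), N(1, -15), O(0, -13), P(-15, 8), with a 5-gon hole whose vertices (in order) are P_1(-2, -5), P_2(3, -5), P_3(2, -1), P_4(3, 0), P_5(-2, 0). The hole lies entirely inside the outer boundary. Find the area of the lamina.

213

Outer boundary:
Σ = (-29) + (-86) + (-73) + (-37) + (-13) + (-195) + (-38) = -471
Area = |Σ|/2 = 235.5.
Hole:
Σ = (25) + (7) + (3) + (0) + (10) = 45
Area = |Σ|/2 = 22.5.
Net area = 235.5 − 22.5 = 213.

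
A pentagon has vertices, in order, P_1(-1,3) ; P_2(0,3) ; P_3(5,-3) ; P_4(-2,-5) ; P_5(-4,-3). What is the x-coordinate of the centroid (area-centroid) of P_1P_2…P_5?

Apply the surveyor's formula. First the cross-terms c_i = x_i·y_{i+1} − x_{i+1}·y_i:
  -3, -15, -31, -14, -15  ⇒  2A = -78, A = -39.
Then Σ (x_i + x_{i+1})·c_i = -6, so x̄ = -6 / (6·(-39)) = 1/39.

1/39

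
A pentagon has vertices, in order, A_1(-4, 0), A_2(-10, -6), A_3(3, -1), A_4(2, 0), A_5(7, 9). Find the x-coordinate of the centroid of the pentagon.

-7/9

Apply the shoelace (surveyor's) formula. First the cross-terms c_i = x_i·y_{i+1} − x_{i+1}·y_i:
  24, 28, 2, 18, 36  ⇒  2A = 108, A = 54.
Then Σ (x_i + x_{i+1})·c_i = -252, so x̄ = -252 / (6·54) = -7/9.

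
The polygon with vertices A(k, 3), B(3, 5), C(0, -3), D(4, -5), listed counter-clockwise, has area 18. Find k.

The doubled signed area Σ (x_i y_{i+1} − x_{i+1} y_i) is linear in k.
With k=0 it equals 6; the coefficient of k is 10 (from the two edges through A).
So 10·k + 6 = 2·18 = 36 ⇒ k = 3.

3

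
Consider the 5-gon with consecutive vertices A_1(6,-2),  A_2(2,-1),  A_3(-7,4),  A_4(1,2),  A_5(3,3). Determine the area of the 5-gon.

23

Apply the shoelace formula: 2A = Σ (x_i·y_{i+1} − x_{i+1}·y_i), indices taken mod 5.
Σ = (-2) + (1) + (-18) + (-3) + (-24) = -46
Area = |Σ|/2 = 23.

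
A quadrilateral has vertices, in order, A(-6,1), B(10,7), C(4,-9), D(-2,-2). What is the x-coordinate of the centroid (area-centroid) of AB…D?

20/7

Apply the surveyor's formula. First the cross-terms c_i = x_i·y_{i+1} − x_{i+1}·y_i:
  -52, -118, -26, -14  ⇒  2A = -210, A = -105.
Then Σ (x_i + x_{i+1})·c_i = -1800, so x̄ = -1800 / (6·(-105)) = 20/7.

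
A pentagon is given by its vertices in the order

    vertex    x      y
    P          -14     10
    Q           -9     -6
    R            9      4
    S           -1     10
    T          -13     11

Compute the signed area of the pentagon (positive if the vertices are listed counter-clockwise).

Apply the shoelace (surveyor's) formula: 2A = Σ (x_i·y_{i+1} − x_{i+1}·y_i), indices taken mod 5.
Cross-terms: 174, 18, 94, 119, 24  ⇒  Σ = 429
Signed area = Σ/2 = 214.5 (positive ⇒ counter-clockwise traversal).

214.5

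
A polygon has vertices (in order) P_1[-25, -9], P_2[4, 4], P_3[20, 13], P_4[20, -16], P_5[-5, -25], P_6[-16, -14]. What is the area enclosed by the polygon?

Apply Gauss's area formula: 2A = Σ (x_i·y_{i+1} − x_{i+1}·y_i), indices taken mod 6.
Σ = (-64) + (-28) + (-580) + (-580) + (-330) + (-206) = -1788
Area = |Σ|/2 = 894.

894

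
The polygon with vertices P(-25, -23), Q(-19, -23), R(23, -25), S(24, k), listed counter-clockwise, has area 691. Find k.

4

The doubled signed area Σ (x_i y_{i+1} − x_{i+1} y_i) is linear in k.
With k=0 it equals 1190; the coefficient of k is 48 (from the two edges through S).
So 48·k + 1190 = 2·691 = 1382 ⇒ k = 4.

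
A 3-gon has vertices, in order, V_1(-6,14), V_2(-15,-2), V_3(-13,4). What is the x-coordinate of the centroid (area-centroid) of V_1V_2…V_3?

-34/3

Apply Gauss's area formula. First the cross-terms c_i = x_i·y_{i+1} − x_{i+1}·y_i:
  222, -86, -158  ⇒  2A = -22, A = -11.
Then Σ (x_i + x_{i+1})·c_i = 748, so x̄ = 748 / (6·(-11)) = -34/3.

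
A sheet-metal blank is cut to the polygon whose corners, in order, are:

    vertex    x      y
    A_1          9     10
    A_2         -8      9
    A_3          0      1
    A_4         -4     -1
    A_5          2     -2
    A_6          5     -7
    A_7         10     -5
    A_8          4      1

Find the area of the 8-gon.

134.5

Apply the shoelace formula: 2A = Σ (x_i·y_{i+1} − x_{i+1}·y_i), indices taken mod 8.
A_1→A_2: (9)(9) − (-8)(10) = 161
A_2→A_3: (-8)(1) − (0)(9) = -8
A_3→A_4: (0)(-1) − (-4)(1) = 4
A_4→A_5: (-4)(-2) − (2)(-1) = 10
A_5→A_6: (2)(-7) − (5)(-2) = -4
A_6→A_7: (5)(-5) − (10)(-7) = 45
A_7→A_8: (10)(1) − (4)(-5) = 30
A_8→A_1: (4)(10) − (9)(1) = 31
Σ = 269
Area = |Σ|/2 = 134.5.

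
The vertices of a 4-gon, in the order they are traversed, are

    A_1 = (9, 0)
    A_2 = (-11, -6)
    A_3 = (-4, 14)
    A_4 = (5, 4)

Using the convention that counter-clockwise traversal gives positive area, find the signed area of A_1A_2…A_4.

Cross-terms: -54, -178, -86, -36  ⇒  Σ = -354
Signed area = Σ/2 = -177 (negative ⇒ clockwise traversal).

-177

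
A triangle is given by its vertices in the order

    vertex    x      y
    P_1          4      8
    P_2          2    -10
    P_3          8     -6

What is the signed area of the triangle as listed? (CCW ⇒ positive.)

50

Apply the shoelace formula: 2A = Σ (x_i·y_{i+1} − x_{i+1}·y_i), indices taken mod 3.
Cross-terms: -56, 68, 88  ⇒  Σ = 100
Signed area = Σ/2 = 50 (positive ⇒ counter-clockwise traversal).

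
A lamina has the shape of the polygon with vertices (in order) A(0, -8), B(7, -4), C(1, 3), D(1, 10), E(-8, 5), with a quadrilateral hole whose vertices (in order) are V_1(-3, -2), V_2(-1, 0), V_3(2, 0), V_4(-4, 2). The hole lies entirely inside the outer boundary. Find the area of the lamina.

Outer boundary:
Apply the shoelace formula: 2A = Σ (x_i·y_{i+1} − x_{i+1}·y_i), indices taken mod 5.
A→B: (0)(-4) − (7)(-8) = 56
B→C: (7)(3) − (1)(-4) = 25
C→D: (1)(10) − (1)(3) = 7
D→E: (1)(5) − (-8)(10) = 85
E→A: (-8)(-8) − (0)(5) = 64
Σ = 237
Area = |Σ|/2 = 118.5.
Hole:
V_1→V_2: (-3)(0) − (-1)(-2) = -2
V_2→V_3: (-1)(0) − (2)(0) = 0
V_3→V_4: (2)(2) − (-4)(0) = 4
V_4→V_1: (-4)(-2) − (-3)(2) = 14
Σ = 16
Area = |Σ|/2 = 8.
Net area = 118.5 − 8 = 110.5.

110.5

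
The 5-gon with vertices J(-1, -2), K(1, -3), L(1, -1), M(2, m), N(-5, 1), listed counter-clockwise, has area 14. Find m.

Write out the shoelace sum; only the two edges meeting at M involve m:
2·Area = [(1·m − 2·(-1)) + (2·1 − (-5)·m)] + 18
       = 6·m + 22 = 28
⇒ m = 1.

1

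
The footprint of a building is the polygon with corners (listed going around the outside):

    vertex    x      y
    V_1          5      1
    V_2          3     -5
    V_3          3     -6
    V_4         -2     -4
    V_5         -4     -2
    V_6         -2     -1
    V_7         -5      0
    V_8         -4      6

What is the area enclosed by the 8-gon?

68

Apply the shoelace formula: 2A = Σ (x_i·y_{i+1} − x_{i+1}·y_i), indices taken mod 8.
Σ = (-28) + (-3) + (-24) + (-12) + (0) + (-5) + (-30) + (-34) = -136
Area = |Σ|/2 = 68.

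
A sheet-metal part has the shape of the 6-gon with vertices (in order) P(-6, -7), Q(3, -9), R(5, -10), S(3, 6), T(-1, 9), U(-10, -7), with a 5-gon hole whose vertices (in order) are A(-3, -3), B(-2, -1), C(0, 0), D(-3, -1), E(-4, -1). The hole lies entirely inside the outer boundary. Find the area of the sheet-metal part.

151.5

Outer boundary:
Apply Gauss's area formula: 2A = Σ (x_i·y_{i+1} − x_{i+1}·y_i), indices taken mod 6.
Σ = (75) + (15) + (60) + (33) + (97) + (28) = 308
Area = |Σ|/2 = 154.
Hole:
Apply the shoelace formula: 2A = Σ (x_i·y_{i+1} − x_{i+1}·y_i), indices taken mod 5.
Σ = (-3) + (0) + (0) + (-1) + (9) = 5
Area = |Σ|/2 = 2.5.
Net area = 154 − 2.5 = 151.5.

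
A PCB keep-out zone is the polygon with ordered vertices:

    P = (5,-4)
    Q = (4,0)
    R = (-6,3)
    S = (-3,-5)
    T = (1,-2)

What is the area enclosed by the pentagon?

42

P→Q: (5)(0) − (4)(-4) = 16
Q→R: (4)(3) − (-6)(0) = 12
R→S: (-6)(-5) − (-3)(3) = 39
S→T: (-3)(-2) − (1)(-5) = 11
T→P: (1)(-4) − (5)(-2) = 6
Σ = 84
Area = |Σ|/2 = 42.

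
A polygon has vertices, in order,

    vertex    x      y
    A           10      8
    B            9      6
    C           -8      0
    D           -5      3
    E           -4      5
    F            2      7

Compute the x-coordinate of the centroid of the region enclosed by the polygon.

Apply the surveyor's formula. First the cross-terms c_i = x_i·y_{i+1} − x_{i+1}·y_i:
  -12, 48, -24, -13, -38, -54  ⇒  2A = -93, A = -46.5.
Then Σ (x_i + x_{i+1})·c_i = -323, so x̄ = -323 / (6·(-46.5)) = 323/279.

323/279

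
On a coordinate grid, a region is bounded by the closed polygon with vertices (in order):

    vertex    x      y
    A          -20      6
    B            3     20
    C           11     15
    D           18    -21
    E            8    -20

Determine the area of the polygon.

Σ = (-418) + (-175) + (-501) + (-192) + (-352) = -1638
Area = |Σ|/2 = 819.

819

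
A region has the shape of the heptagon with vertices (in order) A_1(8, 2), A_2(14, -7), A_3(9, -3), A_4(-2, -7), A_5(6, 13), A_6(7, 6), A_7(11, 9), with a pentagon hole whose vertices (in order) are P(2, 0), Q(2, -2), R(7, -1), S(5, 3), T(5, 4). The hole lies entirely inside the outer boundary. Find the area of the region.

96.5

Outer boundary:
Apply the surveyor's formula: 2A = Σ (x_i·y_{i+1} − x_{i+1}·y_i), indices taken mod 7.
Σ = (-84) + (21) + (-69) + (16) + (-55) + (-3) + (-50) = -224
Area = |Σ|/2 = 112.
Hole:
Apply the shoelace formula: 2A = Σ (x_i·y_{i+1} − x_{i+1}·y_i), indices taken mod 5.
P→Q: (2)(-2) − (2)(0) = -4
Q→R: (2)(-1) − (7)(-2) = 12
R→S: (7)(3) − (5)(-1) = 26
S→T: (5)(4) − (5)(3) = 5
T→P: (5)(0) − (2)(4) = -8
Σ = 31
Area = |Σ|/2 = 15.5.
Net area = 112 − 15.5 = 96.5.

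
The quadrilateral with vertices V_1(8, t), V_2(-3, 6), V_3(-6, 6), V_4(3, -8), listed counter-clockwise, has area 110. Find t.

Write out the shoelace sum; only the two edges meeting at V_1 involve t:
2·Area = [(3·t − 8·(-8)) + (8·6 − (-3)·t)] + 48
       = 6·t + 160 = 220
⇒ t = 10.

10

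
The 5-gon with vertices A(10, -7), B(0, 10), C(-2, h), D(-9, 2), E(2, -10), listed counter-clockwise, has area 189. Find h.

10

Write out the shoelace sum; only the two edges meeting at C involve h:
2·Area = [(0·h − (-2)·10) + ((-2)·2 − (-9)·h)] + 272
       = 9·h + 288 = 378
⇒ h = 10.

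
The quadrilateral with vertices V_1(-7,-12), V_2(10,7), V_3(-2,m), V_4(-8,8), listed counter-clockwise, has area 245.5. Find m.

Write out the shoelace sum; only the two edges meeting at V_3 involve m:
2·Area = [(10·m − (-2)·7) + ((-2)·8 − (-8)·m)] + 223
       = 18·m + 221 = 491
⇒ m = 15.

15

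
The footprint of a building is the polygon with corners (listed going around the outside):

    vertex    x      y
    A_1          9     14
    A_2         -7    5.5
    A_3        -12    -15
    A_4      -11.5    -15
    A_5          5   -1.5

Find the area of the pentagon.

Apply the surveyor's formula: 2A = Σ (x_i·y_{i+1} − x_{i+1}·y_i), indices taken mod 5.
A_1→A_2: (9)(5.5) − (-7)(14) = 147.5
A_2→A_3: (-7)(-15) − (-12)(5.5) = 171
A_3→A_4: (-12)(-15) − (-11.5)(-15) = 7.5
A_4→A_5: (-11.5)(-1.5) − (5)(-15) = 92.25
A_5→A_1: (5)(14) − (9)(-1.5) = 83.5
Σ = 501.75
Area = |Σ|/2 = 250.875.

250.875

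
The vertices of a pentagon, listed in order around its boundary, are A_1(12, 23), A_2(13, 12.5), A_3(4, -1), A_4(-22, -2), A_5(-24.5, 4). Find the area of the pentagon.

Apply the shoelace formula: 2A = Σ (x_i·y_{i+1} − x_{i+1}·y_i), indices taken mod 5.
Σ = (-149) + (-63) + (-30) + (-137) + (-611.5) = -990.5
Area = |Σ|/2 = 495.25.

495.25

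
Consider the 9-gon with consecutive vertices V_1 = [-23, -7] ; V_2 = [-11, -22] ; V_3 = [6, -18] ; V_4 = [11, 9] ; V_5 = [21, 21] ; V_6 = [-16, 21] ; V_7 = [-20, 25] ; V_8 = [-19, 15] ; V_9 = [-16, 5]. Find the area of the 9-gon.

1198.5

Σ = (429) + (330) + (252) + (42) + (777) + (20) + (175) + (145) + (227) = 2397
Area = |Σ|/2 = 1198.5.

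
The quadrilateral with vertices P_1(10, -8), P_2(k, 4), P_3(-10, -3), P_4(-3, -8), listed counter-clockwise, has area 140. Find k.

The doubled signed area Σ (x_i y_{i+1} − x_{i+1} y_i) is linear in k.
With k=0 it equals 255; the coefficient of k is 5 (from the two edges through P_2).
So 5·k + 255 = 2·140 = 280 ⇒ k = 5.

5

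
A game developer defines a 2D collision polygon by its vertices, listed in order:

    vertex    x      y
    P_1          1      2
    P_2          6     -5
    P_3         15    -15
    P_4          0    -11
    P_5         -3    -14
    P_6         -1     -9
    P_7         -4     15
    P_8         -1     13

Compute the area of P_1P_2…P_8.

160

Apply the shoelace (surveyor's) formula: 2A = Σ (x_i·y_{i+1} − x_{i+1}·y_i), indices taken mod 8.
Σ = (-17) + (-15) + (-165) + (-33) + (13) + (-51) + (-37) + (-15) = -320
Area = |Σ|/2 = 160.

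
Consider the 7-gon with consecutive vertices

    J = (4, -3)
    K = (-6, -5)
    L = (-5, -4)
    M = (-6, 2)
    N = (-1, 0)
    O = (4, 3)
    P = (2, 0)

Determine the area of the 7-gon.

43

Apply the surveyor's formula: 2A = Σ (x_i·y_{i+1} − x_{i+1}·y_i), indices taken mod 7.
Σ = (-38) + (-1) + (-34) + (2) + (-3) + (-6) + (-6) = -86
Area = |Σ|/2 = 43.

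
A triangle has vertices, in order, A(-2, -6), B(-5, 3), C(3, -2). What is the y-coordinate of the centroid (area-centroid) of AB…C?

-5/3

Apply the shoelace (surveyor's) formula. First the cross-terms c_i = x_i·y_{i+1} − x_{i+1}·y_i:
  -36, 1, -22  ⇒  2A = -57, A = -28.5.
Then Σ (y_i + y_{i+1})·c_i = 285, so ȳ = 285 / (6·(-28.5)) = -5/3.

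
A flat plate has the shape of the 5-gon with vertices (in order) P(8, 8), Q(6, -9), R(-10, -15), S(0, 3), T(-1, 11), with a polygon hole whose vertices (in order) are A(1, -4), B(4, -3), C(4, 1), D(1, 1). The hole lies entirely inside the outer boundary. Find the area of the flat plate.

Outer boundary:
Σ = (-120) + (-180) + (-30) + (3) + (-96) = -423
Area = |Σ|/2 = 211.5.
Hole:
Cross-terms: 13, 16, 3, -5  ⇒  Σ = 27
Area = |Σ|/2 = 13.5.
Net area = 211.5 − 13.5 = 198.

198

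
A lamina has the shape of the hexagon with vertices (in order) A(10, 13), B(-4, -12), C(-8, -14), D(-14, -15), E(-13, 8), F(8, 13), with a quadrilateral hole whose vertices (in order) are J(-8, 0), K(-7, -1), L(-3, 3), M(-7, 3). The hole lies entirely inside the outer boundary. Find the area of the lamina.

Outer boundary:
Apply the surveyor's formula: 2A = Σ (x_i·y_{i+1} − x_{i+1}·y_i), indices taken mod 6.
Cross-terms: -68, -40, -76, -307, -233, -26  ⇒  Σ = -750
Area = |Σ|/2 = 375.
Hole:
Apply the surveyor's formula: 2A = Σ (x_i·y_{i+1} − x_{i+1}·y_i), indices taken mod 4.
Σ = (8) + (-24) + (12) + (24) = 20
Area = |Σ|/2 = 10.
Net area = 375 − 10 = 365.

365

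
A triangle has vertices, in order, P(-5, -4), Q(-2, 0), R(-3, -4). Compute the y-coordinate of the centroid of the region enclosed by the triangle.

Apply Gauss's area formula. First the cross-terms c_i = x_i·y_{i+1} − x_{i+1}·y_i:
  -8, 8, -8  ⇒  2A = -8, A = -4.
Then Σ (y_i + y_{i+1})·c_i = 64, so ȳ = 64 / (6·(-4)) = -8/3.

-8/3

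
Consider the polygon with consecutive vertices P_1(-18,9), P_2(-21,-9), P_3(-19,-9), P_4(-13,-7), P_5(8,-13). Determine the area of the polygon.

Apply the shoelace (surveyor's) formula: 2A = Σ (x_i·y_{i+1} − x_{i+1}·y_i), indices taken mod 5.
Σ = (351) + (18) + (16) + (225) + (-162) = 448
Area = |Σ|/2 = 224.

224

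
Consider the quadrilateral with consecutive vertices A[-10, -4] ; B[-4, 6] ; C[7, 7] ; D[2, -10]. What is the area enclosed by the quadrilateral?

169

Cross-terms: -76, -70, -84, -108  ⇒  Σ = -338
Area = |Σ|/2 = 169.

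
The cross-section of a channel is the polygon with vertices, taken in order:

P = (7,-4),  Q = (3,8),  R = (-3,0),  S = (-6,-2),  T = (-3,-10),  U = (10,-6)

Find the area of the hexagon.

136

Σ = (68) + (24) + (6) + (54) + (118) + (2) = 272
Area = |Σ|/2 = 136.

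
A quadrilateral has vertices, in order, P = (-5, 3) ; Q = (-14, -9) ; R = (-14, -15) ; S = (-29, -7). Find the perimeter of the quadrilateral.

|PQ| = √((-9)² + (-12)²) = √225 = 15
|QR| = √((0)² + (-6)²) = √36 = 6
|RS| = √((-15)² + (8)²) = √289 = 17
|SP| = √((24)² + (10)²) = √676 = 26
Perimeter = 15 + 6 + 17 + 26 = 64.

64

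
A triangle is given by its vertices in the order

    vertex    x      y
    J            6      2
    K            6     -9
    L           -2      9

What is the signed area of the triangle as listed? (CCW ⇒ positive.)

-44

Cross-terms: -66, 36, -58  ⇒  Σ = -88
Signed area = Σ/2 = -44 (negative ⇒ clockwise traversal).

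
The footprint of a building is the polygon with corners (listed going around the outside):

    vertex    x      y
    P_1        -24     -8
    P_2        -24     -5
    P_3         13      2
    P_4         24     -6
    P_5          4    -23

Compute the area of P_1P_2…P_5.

Apply the shoelace (surveyor's) formula: 2A = Σ (x_i·y_{i+1} − x_{i+1}·y_i), indices taken mod 5.
Cross-terms: -72, 17, -126, -528, -584  ⇒  Σ = -1293
Area = |Σ|/2 = 646.5.

646.5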